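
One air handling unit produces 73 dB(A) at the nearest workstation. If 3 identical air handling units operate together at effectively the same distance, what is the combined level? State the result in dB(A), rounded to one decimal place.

L_total = L₁ + 10·log₁₀ N for N identical incoherent sources.
L_total = 73 + 10·log₁₀(3) = 73 + 4.771 = 77.77 dB(A).

77.8 dB(A)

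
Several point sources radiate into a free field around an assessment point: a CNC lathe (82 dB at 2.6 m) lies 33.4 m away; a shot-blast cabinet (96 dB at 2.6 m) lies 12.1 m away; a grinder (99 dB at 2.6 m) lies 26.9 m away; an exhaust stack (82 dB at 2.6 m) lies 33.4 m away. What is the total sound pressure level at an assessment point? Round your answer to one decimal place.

84.1 dB

Propagate each source to the receiver with L = L_ref − 20·log₁₀(r/r_ref), then add intensities.
CNC lathe: 82 − 20·log₁₀(33.4/2.6) = 82 − 22.18 = 59.82 dB.
shot-blast cabinet: 96 − 20·log₁₀(12.1/2.6) = 96 − 13.36 = 82.64 dB.
grinder: 99 − 20·log₁₀(26.9/2.6) = 99 − 20.30 = 78.70 dB.
exhaust stack: 82 − 20·log₁₀(33.4/2.6) = 82 − 22.18 = 59.82 dB.
Σ 10^(L/10) = 2.599e+08 → L_total = 10·log₁₀(2.599e+08) = 84.15 dB.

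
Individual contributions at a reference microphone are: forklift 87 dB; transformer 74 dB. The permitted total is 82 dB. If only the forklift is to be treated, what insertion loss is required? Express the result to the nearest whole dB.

6 dB

Everything except the forklift sums to 10^(74/10) = 2.512e+07 in linear terms, 74.00 dB.
The limit corresponds to 10^(82/10) = 1.585e+08; subtracting the fixed part leaves 1.334e+08 for the forklift, i.e. 81.25 dB.
So the forklift must be reduced from 87 to 81.25 dB: IL = 5.75 dB.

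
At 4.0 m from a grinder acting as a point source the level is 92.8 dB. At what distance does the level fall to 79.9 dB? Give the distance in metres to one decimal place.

Point-source spreading drops the level by 20·log₁₀(r₂/r₁); inverting, r₂/r₁ = 10^(ΔL/20).
r₂ = 4.0·10^((92.8−79.9)/20) = 4.0·10^(12.9/20) = 17.66 m.

17.7 m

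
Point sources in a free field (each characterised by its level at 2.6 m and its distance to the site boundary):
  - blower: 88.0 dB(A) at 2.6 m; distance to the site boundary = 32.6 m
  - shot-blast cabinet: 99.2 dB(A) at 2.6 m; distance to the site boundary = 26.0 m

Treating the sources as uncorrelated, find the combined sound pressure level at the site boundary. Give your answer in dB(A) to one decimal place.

Apply inverse-square spreading to bring every level to the receiver, then sum 10^(L/10).
blower: 88.0 − 20·log₁₀(32.6/2.6) = 88.0 − 21.96 = 66.04 dB(A).
shot-blast cabinet: 99.2 − 20·log₁₀(26.0/2.6) = 99.2 − 20.00 = 79.20 dB(A).
Σ 10^(L/10) = 8.719e+07 → L_total = 10·log₁₀(8.719e+07) = 79.40 dB(A).

79.4 dB(A)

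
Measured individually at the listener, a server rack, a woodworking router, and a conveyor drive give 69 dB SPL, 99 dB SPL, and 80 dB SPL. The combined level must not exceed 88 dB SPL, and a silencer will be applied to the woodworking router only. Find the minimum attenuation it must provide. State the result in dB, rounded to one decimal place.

Everything except the woodworking router sums to 10^(69/10) + 10^(80/10) = 1.079e+08 in linear terms, 80.33 dB SPL.
To meet 88 dB SPL overall, the treated woodworking router may contribute at most 10^(88/10) − 1.079e+08 = 5.230e+08, i.e. 87.19 dB SPL.
So the woodworking router must be reduced from 99 to 87.19 dB SPL: IL = 11.81 dB.

11.8 dB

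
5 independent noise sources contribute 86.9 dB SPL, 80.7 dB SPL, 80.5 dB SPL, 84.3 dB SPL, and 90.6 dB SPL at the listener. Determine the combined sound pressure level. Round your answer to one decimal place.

For uncorrelated sources the intensities add, so convert each level to linear form, sum, and take 10·log₁₀ of the total.
Σ 10^(L/10) = 10^(86.9/10) + 10^(80.7/10) + 10^(80.5/10) + 10^(84.3/10) + 10^(90.6/10) = 2.137e+09.
L_total = 10·log₁₀(2.137e+09) = 93.30 dB SPL.

93.3 dB SPL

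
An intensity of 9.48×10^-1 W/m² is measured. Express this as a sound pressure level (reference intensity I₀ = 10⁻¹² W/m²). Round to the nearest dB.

L = 10·log₁₀(I/I₀) = 10·log₁₀(9.48×10^-1/10⁻¹²) = 10·log₁₀(9.48×10^11).
L = 10·(0.9768 + 11) = 119.77 dB.

120 dB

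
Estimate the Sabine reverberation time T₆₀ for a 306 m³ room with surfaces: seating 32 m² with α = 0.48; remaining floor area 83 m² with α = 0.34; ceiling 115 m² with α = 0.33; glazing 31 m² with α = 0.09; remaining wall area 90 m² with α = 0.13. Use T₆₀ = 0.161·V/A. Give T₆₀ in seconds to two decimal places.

0.51 s

A = Σ Sᵢαᵢ = 32·0.48 + 83·0.34 + 115·0.33 + 31·0.09 + 90·0.13 = 96.02 m².
T₆₀ = 0.161·V/A = 0.161·306/96.02 = 0.513 s.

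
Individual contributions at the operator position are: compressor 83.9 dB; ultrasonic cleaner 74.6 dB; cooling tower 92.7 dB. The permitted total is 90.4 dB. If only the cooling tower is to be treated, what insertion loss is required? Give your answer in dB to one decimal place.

3.6 dB

Fixed contribution from the other sources: Σ 10^(L/10) = 10^(83.9/10) + 10^(74.6/10) = 2.743e+08 (84.38 dB).
The limit corresponds to 10^(90.4/10) = 1.096e+09; subtracting the fixed part leaves 8.222e+08 for the cooling tower, i.e. 89.15 dB.
So the cooling tower must be reduced from 92.7 to 89.15 dB: IL = 3.55 dB.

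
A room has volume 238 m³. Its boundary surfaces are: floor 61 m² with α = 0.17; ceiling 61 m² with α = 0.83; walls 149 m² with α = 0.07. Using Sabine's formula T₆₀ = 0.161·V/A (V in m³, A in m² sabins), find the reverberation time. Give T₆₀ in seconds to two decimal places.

Total absorption A = 61·0.17 + 61·0.83 + 149·0.07 = 71.43 m² sabins.
T₆₀ = 0.161·V/A = 0.161·238/71.43 = 0.536 s.

0.54 s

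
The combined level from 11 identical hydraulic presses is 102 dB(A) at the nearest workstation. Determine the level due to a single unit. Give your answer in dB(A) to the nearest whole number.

92 dB(A)

For N identical incoherent sources L_total = L₁ + 10·log₁₀ N, so L₁ = 102 − 10·log₁₀(11) = 102 − 10.414.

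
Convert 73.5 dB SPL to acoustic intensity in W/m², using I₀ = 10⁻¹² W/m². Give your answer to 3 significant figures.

2.24e-05 W/m²

I/I₀ = 10^(73.5/10) = 2.239e+07, so I = 2.239e+07 × 10⁻¹² W/m².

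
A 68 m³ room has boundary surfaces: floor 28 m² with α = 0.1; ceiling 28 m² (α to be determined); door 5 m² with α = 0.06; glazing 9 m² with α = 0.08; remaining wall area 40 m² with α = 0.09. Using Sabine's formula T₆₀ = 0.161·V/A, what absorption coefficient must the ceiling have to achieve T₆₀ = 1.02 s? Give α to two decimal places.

From T₆₀ = 0.161·V/A, the target T₆₀ = 1.02 s needs A = 0.161·68/1.02 = 10.73 m².
Absorption from the other surfaces = 28·0.1 + 5·0.06 + 9·0.08 + 40·0.09 = 7.42 m², so the ceiling must supply 3.31 m² over 28 m².
α = 3.31/28 = 0.118.

0.12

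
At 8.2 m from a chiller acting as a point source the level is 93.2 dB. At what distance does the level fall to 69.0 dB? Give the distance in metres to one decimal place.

133.0 m

The 24.2 dB drop corresponds to a distance ratio of 10^(24.2/20) for a point source.
r₂ = 8.2·10^((93.2−69.0)/20) = 8.2·10^(24.2/20) = 132.99 m.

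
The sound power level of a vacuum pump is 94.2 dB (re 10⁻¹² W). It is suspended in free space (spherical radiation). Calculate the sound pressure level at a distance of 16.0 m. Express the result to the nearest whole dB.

59 dB

The power spreads over a sphere of area 4π·r², so L_p = L_w − 10·log₁₀(4π·r²).
4π·r² = 3217 m², 10·log₁₀ of that is 35.074 dB.
L_p = 94.2 − 35.074 = 59.13 dB.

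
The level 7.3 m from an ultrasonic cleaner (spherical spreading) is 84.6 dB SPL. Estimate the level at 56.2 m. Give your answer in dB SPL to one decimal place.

For a point source, L₂ = L₁ − 20·log₁₀(r₂/r₁).
L₂ = 84.6 − 20·log₁₀(56.2/7.3) = 84.6 − 17.728 = 66.87 dB SPL.

66.9 dB SPL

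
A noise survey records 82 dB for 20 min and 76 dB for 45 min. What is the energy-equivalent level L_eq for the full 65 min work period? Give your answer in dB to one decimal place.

78.8 dB

Weight each interval's intensity by its duration and average over T = 65 min:
Σ tᵢ·10^(Lᵢ/10) = 20·10^(82/10) + 45·10^(76/10) = 4.961e+09.
L_eq = 10·log₁₀(4.961e+09/65) = 78.83 dB.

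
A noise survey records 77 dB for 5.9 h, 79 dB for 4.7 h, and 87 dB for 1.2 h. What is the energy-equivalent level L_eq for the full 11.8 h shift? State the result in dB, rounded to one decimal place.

80.3 dB

The energy average is taken in the linear domain: L_eq = 10·log₁₀[(Σ tᵢ·10^(Lᵢ/10))/T], T = 11.8 h.
Σ tᵢ·10^(Lᵢ/10) = 5.9·10^(77/10) + 4.7·10^(79/10) + 1.2·10^(87/10) = 1.270e+09.
L_eq = 10·log₁₀(1.270e+09/11.8) = 80.32 dB.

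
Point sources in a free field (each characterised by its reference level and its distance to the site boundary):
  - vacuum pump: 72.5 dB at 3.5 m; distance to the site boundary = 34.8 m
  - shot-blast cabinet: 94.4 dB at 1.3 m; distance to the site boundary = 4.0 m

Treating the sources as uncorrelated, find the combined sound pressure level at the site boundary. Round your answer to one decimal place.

Apply inverse-square spreading to bring every level to the receiver, then sum 10^(L/10).
vacuum pump: 72.5 − 20·log₁₀(34.8/3.5) = 72.5 − 19.95 = 52.55 dB.
shot-blast cabinet: 94.4 − 20·log₁₀(4.0/1.3) = 94.4 − 9.76 = 84.64 dB.
Σ 10^(L/10) = 2.911e+08 → L_total = 10·log₁₀(2.911e+08) = 84.64 dB.

84.6 dB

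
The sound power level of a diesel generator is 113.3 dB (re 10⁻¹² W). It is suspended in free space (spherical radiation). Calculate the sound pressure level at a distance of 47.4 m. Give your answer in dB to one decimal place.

68.8 dB

Free-field spherical radiation: L_p = L_w − 10·log₁₀(4π·r²), r = 47.4 m.
4π·r² = 2.823e+04 m², 10·log₁₀ of that is 44.508 dB.
L_p = 113.3 − 44.508 = 68.79 dB.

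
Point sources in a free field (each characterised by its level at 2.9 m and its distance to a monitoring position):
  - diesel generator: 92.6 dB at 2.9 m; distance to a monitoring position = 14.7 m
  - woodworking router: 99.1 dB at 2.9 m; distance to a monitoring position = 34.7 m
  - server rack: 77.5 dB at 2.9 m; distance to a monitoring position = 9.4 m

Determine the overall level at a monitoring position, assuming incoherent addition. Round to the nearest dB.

81 dB

First find each source's level at the receiver (point-source: −20·log₁₀(r/r_ref)), then combine on an intensity basis.
diesel generator: 92.6 − 20·log₁₀(14.7/2.9) = 92.6 − 14.10 = 78.50 dB.
woodworking router: 99.1 − 20·log₁₀(34.7/2.9) = 99.1 − 21.56 = 77.54 dB.
server rack: 77.5 − 20·log₁₀(9.4/2.9) = 77.5 − 10.21 = 67.29 dB.
Σ 10^(L/10) = 1.329e+08 → L_total = 10·log₁₀(1.329e+08) = 81.24 dB.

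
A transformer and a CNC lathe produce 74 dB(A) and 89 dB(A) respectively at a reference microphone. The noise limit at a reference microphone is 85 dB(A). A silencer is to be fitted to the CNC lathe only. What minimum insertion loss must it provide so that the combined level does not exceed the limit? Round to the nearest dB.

4 dB

Fixed contribution from the other source: Σ 10^(L/10) = 10^(74/10) = 2.512e+07 (74.00 dB(A)).
The limit corresponds to 10^(85/10) = 3.162e+08; subtracting the fixed part leaves 2.911e+08 for the CNC lathe, i.e. 84.64 dB(A).
Required insertion loss = 89 − 84.64 = 4.36 dB.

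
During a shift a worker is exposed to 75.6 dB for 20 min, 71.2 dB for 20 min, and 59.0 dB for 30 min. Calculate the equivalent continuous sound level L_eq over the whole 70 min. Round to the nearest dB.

72 dB

The energy average is taken in the linear domain: L_eq = 10·log₁₀[(Σ tᵢ·10^(Lᵢ/10))/T], T = 70 min.
Σ tᵢ·10^(Lᵢ/10) = 20·10^(75.6/10) + 20·10^(71.2/10) + 30·10^(59.0/10) = 1.014e+09.
L_eq = 10·log₁₀(1.014e+09/70) = 71.61 dB.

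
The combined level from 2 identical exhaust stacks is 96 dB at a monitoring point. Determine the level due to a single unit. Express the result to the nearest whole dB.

93 dB

Dividing the total intensity by 2 lowers the level by 10·log₁₀ 2 = 3.010 dB: L₁ = 96 − 3.010.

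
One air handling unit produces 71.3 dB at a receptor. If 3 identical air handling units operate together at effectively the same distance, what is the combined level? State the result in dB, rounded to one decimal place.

L_total = L₁ + 10·log₁₀ N for N identical incoherent sources.
L_total = 71.3 + 10·log₁₀(3) = 71.3 + 4.771 = 76.07 dB.

76.1 dB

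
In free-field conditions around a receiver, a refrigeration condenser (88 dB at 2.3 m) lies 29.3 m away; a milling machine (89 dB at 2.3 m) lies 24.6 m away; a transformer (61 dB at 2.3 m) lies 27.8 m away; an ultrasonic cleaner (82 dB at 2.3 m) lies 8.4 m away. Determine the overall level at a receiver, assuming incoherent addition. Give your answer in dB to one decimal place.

First find each source's level at the receiver (point-source: −20·log₁₀(r/r_ref)), then combine on an intensity basis.
refrigeration condenser: 88 − 20·log₁₀(29.3/2.3) = 88 − 22.10 = 65.90 dB.
milling machine: 89 − 20·log₁₀(24.6/2.3) = 89 − 20.58 = 68.42 dB.
transformer: 61 − 20·log₁₀(27.8/2.3) = 61 − 21.65 = 39.35 dB.
ultrasonic cleaner: 82 − 20·log₁₀(8.4/2.3) = 82 − 11.25 = 70.75 dB.
Σ 10^(L/10) = 2.272e+07 → L_total = 10·log₁₀(2.272e+07) = 73.56 dB.

73.6 dB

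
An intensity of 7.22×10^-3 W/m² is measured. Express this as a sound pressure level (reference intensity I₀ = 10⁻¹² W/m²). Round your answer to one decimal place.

98.6 dB

L = 10·log₁₀(I/I₀) = 10·log₁₀(7.22×10^-3/10⁻¹²) = 10·log₁₀(7.22×10^9).
L = 10·(0.8585 + 9) = 98.59 dB.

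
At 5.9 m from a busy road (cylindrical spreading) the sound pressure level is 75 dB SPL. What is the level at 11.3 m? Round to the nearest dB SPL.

For a line source, L₂ = L₁ − 10·log₁₀(r₂/r₁).
L₂ = 75 − 10·log₁₀(11.3/5.9) = 75 − 2.822 = 72.18 dB SPL.

72 dB SPL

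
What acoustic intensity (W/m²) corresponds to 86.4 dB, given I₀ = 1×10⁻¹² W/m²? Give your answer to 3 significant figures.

0.000437 W/m²

I/I₀ = 10^(86.4/10) = 4.365e+08, so I = 4.365e+08 × 10⁻¹² W/m².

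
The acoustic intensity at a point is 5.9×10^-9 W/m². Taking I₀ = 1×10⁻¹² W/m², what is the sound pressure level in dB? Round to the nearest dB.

I/I₀ = 5.9×10^-9/10⁻¹² = 5.9×10^3, and L = 10·log₁₀(I/I₀).
L = 10·(0.7709 + 3) = 37.71 dB.

38 dB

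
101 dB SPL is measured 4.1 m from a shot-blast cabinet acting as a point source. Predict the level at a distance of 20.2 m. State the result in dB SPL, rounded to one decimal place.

Spherical spreading from a point source gives a 20·log₁₀(r₂/r₁) drop.
L₂ = 101 − 20·log₁₀(20.2/4.1) = 101 − 13.851 = 87.15 dB SPL.

87.1 dB SPL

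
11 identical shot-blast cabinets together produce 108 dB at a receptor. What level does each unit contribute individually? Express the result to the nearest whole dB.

98 dB

Dividing the total intensity by 11 lowers the level by 10·log₁₀ 11 = 10.414 dB: L₁ = 108 − 10.414.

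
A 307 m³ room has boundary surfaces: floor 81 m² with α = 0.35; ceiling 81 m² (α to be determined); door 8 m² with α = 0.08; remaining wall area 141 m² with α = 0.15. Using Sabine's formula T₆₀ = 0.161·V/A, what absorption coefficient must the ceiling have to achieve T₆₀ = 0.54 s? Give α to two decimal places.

0.51

A = 0.161·V/T₆₀ = 0.161·307/0.54 = 91.53 m² sabins.
Absorption from the other surfaces = 81·0.35 + 8·0.08 + 141·0.15 = 50.14 m², so the ceiling must supply 41.39 m² over 81 m².
α = 41.39/81 = 0.511.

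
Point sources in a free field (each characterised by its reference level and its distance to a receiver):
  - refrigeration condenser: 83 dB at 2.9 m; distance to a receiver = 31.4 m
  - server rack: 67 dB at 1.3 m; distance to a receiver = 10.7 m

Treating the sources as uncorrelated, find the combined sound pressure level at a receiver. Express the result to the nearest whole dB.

First find each source's level at the receiver (point-source: −20·log₁₀(r/r_ref)), then combine on an intensity basis.
refrigeration condenser: 83 − 20·log₁₀(31.4/2.9) = 83 − 20.69 = 62.31 dB.
server rack: 67 − 20·log₁₀(10.7/1.3) = 67 − 18.31 = 48.69 dB.
Σ 10^(L/10) = 1.776e+06 → L_total = 10·log₁₀(1.776e+06) = 62.49 dB.

62 dB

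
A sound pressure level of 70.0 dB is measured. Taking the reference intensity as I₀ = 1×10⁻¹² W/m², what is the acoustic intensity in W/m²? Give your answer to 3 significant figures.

1.00e-05 W/m²

I/I₀ = 10^(70.0/10) = 1e+07, so I = 1e+07 × 10⁻¹² W/m².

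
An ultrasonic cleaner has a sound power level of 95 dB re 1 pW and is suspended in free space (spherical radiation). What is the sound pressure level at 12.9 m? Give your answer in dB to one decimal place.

L_p = L_w − 10·log₁₀(4π·r²) with r = 12.9 m.
4π·r² = 2091 m², 10·log₁₀ of that is 33.204 dB.
L_p = 95 − 33.204 = 61.80 dB.

61.8 dB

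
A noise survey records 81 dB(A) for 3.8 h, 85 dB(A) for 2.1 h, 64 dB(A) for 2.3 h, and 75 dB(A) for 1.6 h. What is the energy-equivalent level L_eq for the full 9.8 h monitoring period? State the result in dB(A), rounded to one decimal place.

The energy average is taken in the linear domain: L_eq = 10·log₁₀[(Σ tᵢ·10^(Lᵢ/10))/T], T = 9.8 h.
Σ tᵢ·10^(Lᵢ/10) = 3.8·10^(81/10) + 2.1·10^(85/10) + 2.3·10^(64/10) + 1.6·10^(75/10) = 1.199e+09.
L_eq = 10·log₁₀(1.199e+09/9.8) = 80.88 dB(A).

80.9 dB(A)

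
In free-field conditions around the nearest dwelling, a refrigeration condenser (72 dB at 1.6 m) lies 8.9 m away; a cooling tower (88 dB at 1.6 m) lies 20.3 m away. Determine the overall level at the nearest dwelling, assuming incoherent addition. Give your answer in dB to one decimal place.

66.5 dB

First find each source's level at the receiver (point-source: −20·log₁₀(r/r_ref)), then combine on an intensity basis.
refrigeration condenser: 72 − 20·log₁₀(8.9/1.6) = 72 − 14.91 = 57.09 dB.
cooling tower: 88 − 20·log₁₀(20.3/1.6) = 88 − 22.07 = 65.93 dB.
Σ 10^(L/10) = 4.432e+06 → L_total = 10·log₁₀(4.432e+06) = 66.47 dB.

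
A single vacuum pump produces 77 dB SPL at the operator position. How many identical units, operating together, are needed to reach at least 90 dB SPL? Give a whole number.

20

Need L₁ + 10·log₁₀ N ≥ 90, i.e. log₁₀ N ≥ 1.30.
N ≥ 10^(13.0/10) = 19.953, so N = 20.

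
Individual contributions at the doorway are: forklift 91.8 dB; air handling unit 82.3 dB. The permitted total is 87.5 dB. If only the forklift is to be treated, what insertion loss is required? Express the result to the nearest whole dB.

6 dB

The untreated sources together contribute 10^(82.3/10) = 1.698e+08, i.e. 82.30 dB.
To meet 87.5 dB overall, the treated forklift may contribute at most 10^(87.5/10) − 1.698e+08 = 3.925e+08, i.e. 85.94 dB.
Required insertion loss = 91.8 − 85.94 = 5.86 dB.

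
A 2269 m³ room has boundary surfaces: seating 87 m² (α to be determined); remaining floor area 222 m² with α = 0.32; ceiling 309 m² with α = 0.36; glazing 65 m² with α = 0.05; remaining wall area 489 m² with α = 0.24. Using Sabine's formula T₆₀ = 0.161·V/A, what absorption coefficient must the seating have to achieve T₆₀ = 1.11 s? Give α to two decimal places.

From T₆₀ = 0.161·V/A, the target T₆₀ = 1.11 s needs A = 0.161·2269/1.11 = 329.11 m².
Absorption from the other surfaces = 222·0.32 + 309·0.36 + 65·0.05 + 489·0.24 = 302.89 m², so the seating must supply 26.22 m² over 87 m².
α = 26.22/87 = 0.301.

0.30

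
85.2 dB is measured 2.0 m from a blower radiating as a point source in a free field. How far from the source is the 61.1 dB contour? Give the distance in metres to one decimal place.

32.1 m

Point-source spreading drops the level by 20·log₁₀(r₂/r₁); inverting, r₂/r₁ = 10^(ΔL/20).
r₂ = 2.0·10^((85.2−61.1)/20) = 2.0·10^(24.1/20) = 32.06 m.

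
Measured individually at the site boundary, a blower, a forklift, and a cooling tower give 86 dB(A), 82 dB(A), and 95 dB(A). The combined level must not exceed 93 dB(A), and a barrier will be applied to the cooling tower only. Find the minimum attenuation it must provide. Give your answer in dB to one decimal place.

Everything except the cooling tower sums to 10^(86/10) + 10^(82/10) = 5.566e+08 in linear terms, 87.46 dB(A).
The limit corresponds to 10^(93/10) = 1.995e+09; subtracting the fixed part leaves 1.439e+09 for the cooling tower, i.e. 91.58 dB(A).
Required insertion loss = 95 − 91.58 = 3.42 dB.

3.4 dB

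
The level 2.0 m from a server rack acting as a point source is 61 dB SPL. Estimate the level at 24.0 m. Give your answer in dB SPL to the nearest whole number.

39 dB SPL

Point-source attenuation: ΔL = 20·log₁₀(r₂/r₁) = 20·log₁₀(24.0/2.0) = 21.584 dB.
L₂ = 61 − 20·log₁₀(24.0/2.0) = 61 − 21.584 = 39.42 dB SPL.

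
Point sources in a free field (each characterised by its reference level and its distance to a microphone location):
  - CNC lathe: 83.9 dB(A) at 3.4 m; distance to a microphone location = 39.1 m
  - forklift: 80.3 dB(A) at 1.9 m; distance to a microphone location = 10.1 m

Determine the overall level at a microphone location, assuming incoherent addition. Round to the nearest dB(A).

68 dB(A)

First find each source's level at the receiver (point-source: −20·log₁₀(r/r_ref)), then combine on an intensity basis.
CNC lathe: 83.9 − 20·log₁₀(39.1/3.4) = 83.9 − 21.21 = 62.69 dB(A).
forklift: 80.3 − 20·log₁₀(10.1/1.9) = 80.3 − 14.51 = 65.79 dB(A).
Σ 10^(L/10) = 5.648e+06 → L_total = 10·log₁₀(5.648e+06) = 67.52 dB(A).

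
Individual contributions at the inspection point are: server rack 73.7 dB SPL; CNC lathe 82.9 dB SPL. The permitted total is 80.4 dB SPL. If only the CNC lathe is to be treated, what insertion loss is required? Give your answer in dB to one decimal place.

The untreated sources together contribute 10^(73.7/10) = 2.344e+07, i.e. 73.70 dB SPL.
The limit corresponds to 10^(80.4/10) = 1.096e+08; subtracting the fixed part leaves 8.621e+07 for the CNC lathe, i.e. 79.36 dB SPL.
Required insertion loss = 82.9 − 79.36 = 3.54 dB.

3.5 dB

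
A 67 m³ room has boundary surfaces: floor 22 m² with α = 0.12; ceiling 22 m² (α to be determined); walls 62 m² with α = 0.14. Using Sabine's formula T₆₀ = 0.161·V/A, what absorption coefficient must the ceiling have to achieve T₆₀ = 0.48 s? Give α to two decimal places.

A = 0.161·V/T₆₀ = 0.161·67/0.48 = 22.47 m² sabins.
Absorption from the other surfaces = 22·0.12 + 62·0.14 = 11.32 m², so the ceiling must supply 11.15 m² over 22 m².
α = 11.15/22 = 0.507.

0.51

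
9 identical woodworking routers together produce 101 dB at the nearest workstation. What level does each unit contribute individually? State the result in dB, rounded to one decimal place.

For N identical incoherent sources L_total = L₁ + 10·log₁₀ N, so L₁ = 101 − 10·log₁₀(9) = 101 − 9.542.

91.5 dB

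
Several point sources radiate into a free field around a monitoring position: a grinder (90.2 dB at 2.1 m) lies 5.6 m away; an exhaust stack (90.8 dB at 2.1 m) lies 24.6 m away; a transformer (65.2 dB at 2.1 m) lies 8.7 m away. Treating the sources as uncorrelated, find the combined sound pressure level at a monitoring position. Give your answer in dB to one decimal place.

Apply inverse-square spreading to bring every level to the receiver, then sum 10^(L/10).
grinder: 90.2 − 20·log₁₀(5.6/2.1) = 90.2 − 8.52 = 81.68 dB.
exhaust stack: 90.8 − 20·log₁₀(24.6/2.1) = 90.8 − 21.37 = 69.43 dB.
transformer: 65.2 − 20·log₁₀(8.7/2.1) = 65.2 − 12.35 = 52.85 dB.
Σ 10^(L/10) = 1.562e+08 → L_total = 10·log₁₀(1.562e+08) = 81.94 dB.

81.9 dB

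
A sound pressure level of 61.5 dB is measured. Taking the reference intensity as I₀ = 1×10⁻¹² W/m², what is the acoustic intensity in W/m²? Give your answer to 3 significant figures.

L = 10·log₁₀(I/I₀) ⇒ I = I₀·10^(L/10) = 10⁻¹² × 10^6.15.

1.41e-06 W/m²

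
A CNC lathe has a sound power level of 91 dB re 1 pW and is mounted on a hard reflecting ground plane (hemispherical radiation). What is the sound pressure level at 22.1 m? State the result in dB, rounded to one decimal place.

56.1 dB

The power spreads over a hemisphere of area 2π·r², so L_p = L_w − 10·log₁₀(2π·r²).
2π·r² = 3069 m², 10·log₁₀ of that is 34.870 dB.
L_p = 91 − 34.870 = 56.13 dB.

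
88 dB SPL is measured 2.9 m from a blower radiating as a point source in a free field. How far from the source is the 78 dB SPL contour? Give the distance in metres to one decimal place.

Point-source spreading drops the level by 20·log₁₀(r₂/r₁); inverting, r₂/r₁ = 10^(ΔL/20).
r₂ = 2.9·10^((88−78)/20) = 2.9·10^(10.0/20) = 9.17 m.

9.2 m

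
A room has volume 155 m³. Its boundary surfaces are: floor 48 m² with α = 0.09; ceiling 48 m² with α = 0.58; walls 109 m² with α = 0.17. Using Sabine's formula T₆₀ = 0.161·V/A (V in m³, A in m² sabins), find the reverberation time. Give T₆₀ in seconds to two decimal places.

Total absorption A = 48·0.09 + 48·0.58 + 109·0.17 = 50.69 m² sabins.
T₆₀ = 0.161 × 155 / 50.69 = 0.492 s.

0.49 s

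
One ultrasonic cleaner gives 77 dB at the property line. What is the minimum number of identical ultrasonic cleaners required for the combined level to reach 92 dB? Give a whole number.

32

The shortfall is 92 − 77 = 15.0 dB, and N units add 10·log₁₀ N, so need 10·log₁₀ N ≥ 15.0.
N ≥ 10^(15.0/10) = 31.623, so N = 32.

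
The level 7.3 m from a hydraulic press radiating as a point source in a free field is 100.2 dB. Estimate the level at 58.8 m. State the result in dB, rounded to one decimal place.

82.1 dB

Point-source attenuation: ΔL = 20·log₁₀(r₂/r₁) = 20·log₁₀(58.8/7.3) = 18.121 dB.
L₂ = 100.2 − 20·log₁₀(58.8/7.3) = 100.2 − 18.121 = 82.08 dB.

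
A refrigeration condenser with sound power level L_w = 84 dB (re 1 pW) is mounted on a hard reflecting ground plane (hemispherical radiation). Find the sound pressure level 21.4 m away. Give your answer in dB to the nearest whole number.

49 dB

L_p = L_w − 10·log₁₀(2π·r²) with r = 21.4 m.
2π·r² = 2877 m², 10·log₁₀ of that is 34.590 dB.
L_p = 84 − 34.590 = 49.41 dB.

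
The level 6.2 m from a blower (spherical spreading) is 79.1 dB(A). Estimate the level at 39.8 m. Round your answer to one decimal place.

Point-source attenuation: ΔL = 20·log₁₀(r₂/r₁) = 20·log₁₀(39.8/6.2) = 16.150 dB.
L₂ = 79.1 − 20·log₁₀(39.8/6.2) = 79.1 − 16.150 = 62.95 dB(A).

63.0 dB(A)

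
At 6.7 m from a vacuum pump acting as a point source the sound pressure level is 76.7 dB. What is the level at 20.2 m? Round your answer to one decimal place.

Point-source attenuation: ΔL = 20·log₁₀(r₂/r₁) = 20·log₁₀(20.2/6.7) = 9.586 dB.
L₂ = 76.7 − 20·log₁₀(20.2/6.7) = 76.7 − 9.586 = 67.11 dB.

67.1 dB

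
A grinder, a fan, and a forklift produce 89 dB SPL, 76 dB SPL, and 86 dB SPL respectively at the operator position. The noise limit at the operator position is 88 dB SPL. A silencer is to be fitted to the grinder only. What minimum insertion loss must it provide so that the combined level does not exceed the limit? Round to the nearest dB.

6 dB

Everything except the grinder sums to 10^(76/10) + 10^(86/10) = 4.379e+08 in linear terms, 86.41 dB SPL.
The limit corresponds to 10^(88/10) = 6.310e+08; subtracting the fixed part leaves 1.930e+08 for the grinder, i.e. 82.86 dB SPL.
So the grinder must be reduced from 89 to 82.86 dB SPL: IL = 6.14 dB.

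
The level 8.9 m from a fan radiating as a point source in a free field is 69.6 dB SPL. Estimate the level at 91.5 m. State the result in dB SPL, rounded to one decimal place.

Point-source attenuation: ΔL = 20·log₁₀(r₂/r₁) = 20·log₁₀(91.5/8.9) = 20.241 dB.
L₂ = 69.6 − 20·log₁₀(91.5/8.9) = 69.6 − 20.241 = 49.36 dB SPL.

49.4 dB SPL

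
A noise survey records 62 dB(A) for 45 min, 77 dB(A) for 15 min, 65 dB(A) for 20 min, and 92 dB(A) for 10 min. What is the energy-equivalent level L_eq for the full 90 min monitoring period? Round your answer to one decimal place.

82.7 dB(A)

Weight each interval's intensity by its duration and average over T = 90 min:
Σ tᵢ·10^(Lᵢ/10) = 45·10^(62/10) + 15·10^(77/10) + 20·10^(65/10) + 10·10^(92/10) = 1.674e+10.
L_eq = 10·log₁₀(1.674e+10/90) = 82.69 dB(A).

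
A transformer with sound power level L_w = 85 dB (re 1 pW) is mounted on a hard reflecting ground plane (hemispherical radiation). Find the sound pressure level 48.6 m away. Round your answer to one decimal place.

43.3 dB

L_p = L_w − 10·log₁₀(2π·r²) with r = 48.6 m.
2π·r² = 1.484e+04 m², 10·log₁₀ of that is 41.715 dB.
L_p = 85 − 41.715 = 43.29 dB.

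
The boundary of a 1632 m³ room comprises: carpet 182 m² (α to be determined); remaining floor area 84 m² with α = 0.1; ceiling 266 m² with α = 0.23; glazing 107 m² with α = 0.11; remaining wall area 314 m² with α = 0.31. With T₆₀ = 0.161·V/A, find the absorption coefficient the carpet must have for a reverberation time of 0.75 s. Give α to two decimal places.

From T₆₀ = 0.161·V/A, the target T₆₀ = 0.75 s needs A = 0.161·1632/0.75 = 350.34 m².
Absorption from the other surfaces = 84·0.1 + 266·0.23 + 107·0.11 + 314·0.31 = 178.69 m², so the carpet must supply 171.65 m² over 182 m².
α = 171.65/182 = 0.943.

0.94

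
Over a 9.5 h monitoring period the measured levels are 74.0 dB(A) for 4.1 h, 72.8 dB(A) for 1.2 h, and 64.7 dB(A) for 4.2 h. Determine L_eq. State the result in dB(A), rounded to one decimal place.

L_eq = 10·log₁₀[(1/T)·Σ tᵢ·10^(Lᵢ/10)] with T = 9.5 h.
Σ tᵢ·10^(Lᵢ/10) = 4.1·10^(74.0/10) + 1.2·10^(72.8/10) + 4.2·10^(64.7/10) = 1.382e+08.
L_eq = 10·log₁₀(1.382e+08/9.5) = 71.63 dB(A).

71.6 dB(A)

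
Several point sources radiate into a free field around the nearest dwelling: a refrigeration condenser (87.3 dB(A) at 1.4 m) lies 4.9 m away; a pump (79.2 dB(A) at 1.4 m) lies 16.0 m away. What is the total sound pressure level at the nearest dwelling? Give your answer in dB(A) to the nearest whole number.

76 dB(A)

Apply inverse-square spreading to bring every level to the receiver, then sum 10^(L/10).
refrigeration condenser: 87.3 − 20·log₁₀(4.9/1.4) = 87.3 − 10.88 = 76.42 dB(A).
pump: 79.2 − 20·log₁₀(16.0/1.4) = 79.2 − 21.16 = 58.04 dB(A).
Σ 10^(L/10) = 4.448e+07 → L_total = 10·log₁₀(4.448e+07) = 76.48 dB(A).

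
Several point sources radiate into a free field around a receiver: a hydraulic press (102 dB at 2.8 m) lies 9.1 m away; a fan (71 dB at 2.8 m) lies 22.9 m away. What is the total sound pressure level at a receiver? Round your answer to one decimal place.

91.8 dB

Propagate each source to the receiver with L = L_ref − 20·log₁₀(r/r_ref), then add intensities.
hydraulic press: 102 − 20·log₁₀(9.1/2.8) = 102 − 10.24 = 91.76 dB.
fan: 71 − 20·log₁₀(22.9/2.8) = 71 − 18.25 = 52.75 dB.
Σ 10^(L/10) = 1.501e+09 → L_total = 10·log₁₀(1.501e+09) = 91.76 dB.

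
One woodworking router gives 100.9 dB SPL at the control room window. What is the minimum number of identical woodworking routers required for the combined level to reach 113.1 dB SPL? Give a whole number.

Need L₁ + 10·log₁₀ N ≥ 113.1, i.e. log₁₀ N ≥ 1.22.
N ≥ 10^(12.2/10) = 16.596, so N = 17.

17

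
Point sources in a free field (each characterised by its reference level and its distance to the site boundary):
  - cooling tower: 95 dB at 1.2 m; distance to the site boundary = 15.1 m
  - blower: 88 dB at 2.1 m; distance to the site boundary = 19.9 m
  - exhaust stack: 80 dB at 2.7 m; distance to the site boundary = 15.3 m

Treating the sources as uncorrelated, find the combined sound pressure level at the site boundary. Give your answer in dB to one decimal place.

Apply inverse-square spreading to bring every level to the receiver, then sum 10^(L/10).
cooling tower: 95 − 20·log₁₀(15.1/1.2) = 95 − 22.00 = 73.00 dB.
blower: 88 − 20·log₁₀(19.9/2.1) = 88 − 19.53 = 68.47 dB.
exhaust stack: 80 − 20·log₁₀(15.3/2.7) = 80 − 15.07 = 64.93 dB.
Σ 10^(L/10) = 3.011e+07 → L_total = 10·log₁₀(3.011e+07) = 74.79 dB.

74.8 dB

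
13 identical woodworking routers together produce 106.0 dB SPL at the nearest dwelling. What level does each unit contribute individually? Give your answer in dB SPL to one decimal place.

94.9 dB SPL

For N identical incoherent sources L_total = L₁ + 10·log₁₀ N, so L₁ = 106.0 − 10·log₁₀(13) = 106.0 − 11.139.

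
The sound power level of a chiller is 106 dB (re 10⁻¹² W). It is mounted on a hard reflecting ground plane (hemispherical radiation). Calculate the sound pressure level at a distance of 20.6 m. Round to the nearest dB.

72 dB

Free-field hemispherical radiation: L_p = L_w − 10·log₁₀(2π·r²), r = 20.6 m.
2π·r² = 2666 m², 10·log₁₀ of that is 34.259 dB.
L_p = 106 − 34.259 = 71.74 dB.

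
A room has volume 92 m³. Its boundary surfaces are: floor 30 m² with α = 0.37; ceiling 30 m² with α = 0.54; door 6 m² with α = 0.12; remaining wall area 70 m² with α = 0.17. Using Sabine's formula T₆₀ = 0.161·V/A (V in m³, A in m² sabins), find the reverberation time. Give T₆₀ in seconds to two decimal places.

0.37 s

A = Σ Sᵢαᵢ = 30·0.37 + 30·0.54 + 6·0.12 + 70·0.17 = 39.92 m².
T₆₀ = 0.161 × 92 / 39.92 = 0.371 s.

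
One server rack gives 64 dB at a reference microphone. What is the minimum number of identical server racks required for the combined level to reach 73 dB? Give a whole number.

8

N identical sources give L₁ + 10·log₁₀ N, so require 10·log₁₀ N ≥ 73 − 64 = 9.0 dB.
N ≥ 10^(9.0/10) = 7.943, so N = 8.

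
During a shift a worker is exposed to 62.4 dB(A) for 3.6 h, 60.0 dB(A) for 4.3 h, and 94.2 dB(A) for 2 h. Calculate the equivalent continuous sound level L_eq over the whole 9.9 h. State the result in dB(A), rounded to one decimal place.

87.3 dB(A)

L_eq = 10·log₁₀[(1/T)·Σ tᵢ·10^(Lᵢ/10)] with T = 9.9 h.
Σ tᵢ·10^(Lᵢ/10) = 3.6·10^(62.4/10) + 4.3·10^(60.0/10) + 2·10^(94.2/10) = 5.271e+09.
L_eq = 10·log₁₀(5.271e+09/9.9) = 87.26 dB(A).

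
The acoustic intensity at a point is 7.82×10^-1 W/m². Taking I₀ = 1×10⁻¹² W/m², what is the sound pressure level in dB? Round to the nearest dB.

119 dB

L = 10·log₁₀(I/I₀) = 10·log₁₀(7.82×10^-1/10⁻¹²) = 10·log₁₀(7.82×10^11).
L = 10·(0.8932 + 11) = 118.93 dB.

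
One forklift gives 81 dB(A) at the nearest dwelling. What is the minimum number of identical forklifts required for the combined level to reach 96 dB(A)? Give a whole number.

The shortfall is 96 − 81 = 15.0 dB, and N units add 10·log₁₀ N, so need 10·log₁₀ N ≥ 15.0.
N ≥ 10^(15.0/10) = 31.623, so N = 32.

32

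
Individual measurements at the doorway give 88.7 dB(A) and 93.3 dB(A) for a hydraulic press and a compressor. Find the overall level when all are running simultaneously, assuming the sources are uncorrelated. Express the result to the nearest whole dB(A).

Incoherent sources combine by intensity addition: L_total = 10·log₁₀(Σ 10^(L_i/10)).
Σ 10^(L/10) = 10^(88.7/10) + 10^(93.3/10) = 2.879e+09.
L_total = 10·log₁₀(2.879e+09) = 94.59 dB(A).

95 dB(A)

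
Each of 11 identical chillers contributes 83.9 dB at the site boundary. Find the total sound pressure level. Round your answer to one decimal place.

94.3 dB

L_total = L₁ + 10·log₁₀ N for N identical incoherent sources.
L_total = 83.9 + 10·log₁₀(11) = 83.9 + 10.414 = 94.31 dB.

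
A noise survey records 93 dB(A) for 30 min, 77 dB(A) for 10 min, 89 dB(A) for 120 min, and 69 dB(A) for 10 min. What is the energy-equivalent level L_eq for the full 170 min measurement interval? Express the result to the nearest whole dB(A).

L_eq = 10·log₁₀[(1/T)·Σ tᵢ·10^(Lᵢ/10)] with T = 170 min.
Σ tᵢ·10^(Lᵢ/10) = 30·10^(93/10) + 10·10^(77/10) + 120·10^(89/10) + 10·10^(69/10) = 1.558e+11.
L_eq = 10·log₁₀(1.558e+11/170) = 89.62 dB(A).

90 dB(A)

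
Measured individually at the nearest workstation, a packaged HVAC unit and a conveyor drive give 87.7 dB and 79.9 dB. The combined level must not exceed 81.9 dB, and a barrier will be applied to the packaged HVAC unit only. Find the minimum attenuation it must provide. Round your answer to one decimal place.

Everything except the packaged HVAC unit sums to 10^(79.9/10) = 9.772e+07 in linear terms, 79.90 dB.
The limit corresponds to 10^(81.9/10) = 1.549e+08; subtracting the fixed part leaves 5.716e+07 for the packaged HVAC unit, i.e. 77.57 dB.
So the packaged HVAC unit must be reduced from 87.7 to 77.57 dB: IL = 10.13 dB.

10.1 dB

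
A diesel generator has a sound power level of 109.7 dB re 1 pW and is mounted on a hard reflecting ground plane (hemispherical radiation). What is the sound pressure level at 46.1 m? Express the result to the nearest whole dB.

Free-field hemispherical radiation: L_p = L_w − 10·log₁₀(2π·r²), r = 46.1 m.
2π·r² = 1.335e+04 m², 10·log₁₀ of that is 41.256 dB.
L_p = 109.7 − 41.256 = 68.44 dB.

68 dB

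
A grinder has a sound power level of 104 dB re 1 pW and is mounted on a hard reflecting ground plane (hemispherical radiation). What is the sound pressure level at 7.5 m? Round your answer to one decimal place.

L_p = L_w − 10·log₁₀(2π·r²) with r = 7.5 m.
2π·r² = 353.4 m², 10·log₁₀ of that is 25.483 dB.
L_p = 104 − 25.483 = 78.52 dB.

78.5 dB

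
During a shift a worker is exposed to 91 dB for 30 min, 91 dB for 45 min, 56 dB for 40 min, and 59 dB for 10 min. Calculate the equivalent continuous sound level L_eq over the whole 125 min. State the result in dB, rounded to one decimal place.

The energy average is taken in the linear domain: L_eq = 10·log₁₀[(Σ tᵢ·10^(Lᵢ/10))/T], T = 125 min.
Σ tᵢ·10^(Lᵢ/10) = 30·10^(91/10) + 45·10^(91/10) + 40·10^(56/10) + 10·10^(59/10) = 9.444e+10.
L_eq = 10·log₁₀(9.444e+10/125) = 88.78 dB.

88.8 dB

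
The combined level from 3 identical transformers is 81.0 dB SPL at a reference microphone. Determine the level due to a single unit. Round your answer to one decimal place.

76.2 dB SPL

For N identical incoherent sources L_total = L₁ + 10·log₁₀ N, so L₁ = 81.0 − 10·log₁₀(3) = 81.0 − 4.771.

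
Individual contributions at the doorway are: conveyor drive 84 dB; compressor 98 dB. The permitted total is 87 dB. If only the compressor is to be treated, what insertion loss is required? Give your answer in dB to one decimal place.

Fixed contribution from the other source: Σ 10^(L/10) = 10^(84/10) = 2.512e+08 (84.00 dB).
The limit corresponds to 10^(87/10) = 5.012e+08; subtracting the fixed part leaves 2.500e+08 for the compressor, i.e. 83.98 dB.
So the compressor must be reduced from 98 to 83.98 dB: IL = 14.02 dB.

14.0 dB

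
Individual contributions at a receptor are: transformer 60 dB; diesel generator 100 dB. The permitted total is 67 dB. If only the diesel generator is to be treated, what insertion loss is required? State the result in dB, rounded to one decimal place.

34.0 dB

Fixed contribution from the other source: Σ 10^(L/10) = 10^(60/10) = 1.000e+06 (60.00 dB).
The limit corresponds to 10^(67/10) = 5.012e+06; subtracting the fixed part leaves 4.012e+06 for the diesel generator, i.e. 66.03 dB.
So the diesel generator must be reduced from 100 to 66.03 dB: IL = 33.97 dB.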